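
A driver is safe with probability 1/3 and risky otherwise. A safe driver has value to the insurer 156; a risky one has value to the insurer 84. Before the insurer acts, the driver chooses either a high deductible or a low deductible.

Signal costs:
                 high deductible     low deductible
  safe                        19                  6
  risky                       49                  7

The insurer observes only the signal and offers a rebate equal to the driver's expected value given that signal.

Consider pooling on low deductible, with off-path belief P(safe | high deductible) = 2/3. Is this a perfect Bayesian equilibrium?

No

At the pooled signal (low deductible) the insurer holds the prior 1/3 and pays 1/3·156 + 2/3·84 = 108. Off-path (high deductible) belief 2/3 gives 2/3·156 + 1/3·84 = 132.
Safe: low deductible gives 108 − 6 = 102; high deductible gives 132 − 19 = 113. Deviates. ✗
Risky: low deductible gives 108 − 7 = 101; high deductible gives 132 − 49 = 83. Stays. ✓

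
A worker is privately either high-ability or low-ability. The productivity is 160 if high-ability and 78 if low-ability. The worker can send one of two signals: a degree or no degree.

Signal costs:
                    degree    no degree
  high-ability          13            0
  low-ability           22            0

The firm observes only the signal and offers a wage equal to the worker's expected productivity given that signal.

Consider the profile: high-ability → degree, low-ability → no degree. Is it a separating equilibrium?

No

Under separation the firm infers type exactly: degree → high-ability (pays 160), no degree → low-ability (pays 78).
High-ability: degree gives 160 − 13 = 147; no degree gives 78 − 0 = 78. No deviation. ✓
Low-ability: no degree gives 78 − 0 = 78; degree gives 160 − 22 = 138. Would deviate. ✗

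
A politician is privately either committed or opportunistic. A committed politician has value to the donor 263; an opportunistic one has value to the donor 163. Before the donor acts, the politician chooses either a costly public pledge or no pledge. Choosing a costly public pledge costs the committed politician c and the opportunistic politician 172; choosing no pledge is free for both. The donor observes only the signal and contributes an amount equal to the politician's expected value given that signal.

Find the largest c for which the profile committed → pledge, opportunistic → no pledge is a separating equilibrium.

Under separation: pledge → committed (pays 263); no pledge → opportunistic (pays 163).
Opportunistic: 163 − 0 = 163 ≥ 263 − 172 = 91. Holds regardless of c. ✓
Committed: 263 − c ≥ 163 − 0, so c ≤ 263 − 163 = 100.

100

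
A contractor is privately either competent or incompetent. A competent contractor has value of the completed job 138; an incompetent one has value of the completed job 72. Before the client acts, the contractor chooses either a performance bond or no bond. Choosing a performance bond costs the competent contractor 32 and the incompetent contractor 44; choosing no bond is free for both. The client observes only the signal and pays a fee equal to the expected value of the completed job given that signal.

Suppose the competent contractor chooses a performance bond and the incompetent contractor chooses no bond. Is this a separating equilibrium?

If types separate, bond earns payment 138 and no bond earns 72.
Competent: bond gives 138 − 32 = 106; no bond gives 72 − 0 = 72. No deviation. ✓
Incompetent: no bond gives 72 − 0 = 72; bond gives 138 − 44 = 94. Would deviate. ✗

No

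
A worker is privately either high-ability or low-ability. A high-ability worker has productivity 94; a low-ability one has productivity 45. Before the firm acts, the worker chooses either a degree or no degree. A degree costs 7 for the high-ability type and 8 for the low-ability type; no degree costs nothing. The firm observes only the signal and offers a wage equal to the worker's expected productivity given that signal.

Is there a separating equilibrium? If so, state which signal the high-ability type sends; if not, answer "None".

Try high-ability → degree, low-ability → no degree:
  Under separation the firm infers type exactly: degree → high-ability (pays 94), no degree → low-ability (pays 45).
  High-ability: degree gives 94 − 7 = 87; no degree gives 45 − 0 = 45. No deviation. ✓
  Low-ability: no degree gives 45 − 0 = 45; degree gives 94 − 8 = 86. Would deviate. ✗
Try high-ability → no degree, low-ability → degree:
  Under separation the firm infers type exactly: no degree → high-ability (pays 94), degree → low-ability (pays 45).
  High-ability: no degree gives 94 − 0 = 94; degree gives 45 − 7 = 38. No deviation. ✓
  Low-ability: degree gives 45 − 8 = 37; no degree gives 94 − 0 = 94. Would deviate. ✗
Neither assignment is incentive-compatible.

None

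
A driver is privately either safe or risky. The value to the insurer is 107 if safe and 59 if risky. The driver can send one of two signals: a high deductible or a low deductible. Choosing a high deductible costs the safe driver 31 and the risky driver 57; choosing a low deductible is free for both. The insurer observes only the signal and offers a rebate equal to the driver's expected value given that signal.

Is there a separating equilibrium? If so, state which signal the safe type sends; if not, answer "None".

Try safe → high deductible, risky → low deductible:
  If types separate, high deductible earns payment 107 and low deductible earns 59.
  Safe: high deductible gives 107 − 31 = 76; low deductible gives 59 − 0 = 59. No deviation. ✓
  Risky: low deductible gives 59 − 0 = 59; high deductible gives 107 − 57 = 50. No deviation. ✓
Both hold — the safe type sends high deductible.

high deductible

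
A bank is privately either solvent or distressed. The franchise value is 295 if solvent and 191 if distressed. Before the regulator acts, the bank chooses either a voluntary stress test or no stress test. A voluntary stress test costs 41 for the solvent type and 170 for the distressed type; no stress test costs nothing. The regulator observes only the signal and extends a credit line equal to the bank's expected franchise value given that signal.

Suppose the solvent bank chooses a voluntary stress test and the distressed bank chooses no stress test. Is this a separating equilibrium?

Yes

Under separation the regulator infers type exactly: stress test → solvent (pays 295), no stress test → distressed (pays 191).
Solvent: stress test gives 295 − 41 = 254; no stress test gives 191 − 0 = 191. No deviation. ✓
Distressed: no stress test gives 191 − 0 = 191; stress test gives 295 − 170 = 125. No deviation. ✓
Neither type gains from mimicking the other.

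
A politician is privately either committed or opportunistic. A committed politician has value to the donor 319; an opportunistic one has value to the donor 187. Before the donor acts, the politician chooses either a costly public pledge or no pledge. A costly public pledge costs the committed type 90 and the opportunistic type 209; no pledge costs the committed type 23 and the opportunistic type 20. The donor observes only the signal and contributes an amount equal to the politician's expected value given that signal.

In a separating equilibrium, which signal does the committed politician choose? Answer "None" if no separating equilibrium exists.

Try committed → pledge, opportunistic → no pledge:
  Under separation the donor infers type exactly: pledge → committed (pays 319), no pledge → opportunistic (pays 187).
  Committed: pledge gives 319 − 90 = 229; no pledge gives 187 − 23 = 164. No deviation. ✓
  Opportunistic: no pledge gives 187 − 20 = 167; pledge gives 319 − 209 = 110. No deviation. ✓
Both hold — the committed type sends pledge.

pledge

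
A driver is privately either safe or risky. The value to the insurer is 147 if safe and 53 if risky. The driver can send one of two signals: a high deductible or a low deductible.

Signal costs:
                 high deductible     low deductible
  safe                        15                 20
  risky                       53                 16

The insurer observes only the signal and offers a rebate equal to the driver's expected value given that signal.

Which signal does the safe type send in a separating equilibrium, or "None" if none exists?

None

Try safe → high deductible, risky → low deductible:
  Under separation the insurer infers type exactly: high deductible → safe (pays 147), low deductible → risky (pays 53).
  Safe: high deductible gives 147 − 15 = 132; low deductible gives 53 − 20 = 33. No deviation. ✓
  Risky: low deductible gives 53 − 16 = 37; high deductible gives 147 − 53 = 94. Would deviate. ✗
Try safe → low deductible, risky → high deductible:
  Under separation the insurer infers type exactly: low deductible → safe (pays 147), high deductible → risky (pays 53).
  Safe: low deductible gives 147 − 20 = 127; high deductible gives 53 − 15 = 38. No deviation. ✓
  Risky: high deductible gives 53 − 53 = 0; low deductible gives 147 − 16 = 131. Would deviate. ✗
Neither assignment is incentive-compatible.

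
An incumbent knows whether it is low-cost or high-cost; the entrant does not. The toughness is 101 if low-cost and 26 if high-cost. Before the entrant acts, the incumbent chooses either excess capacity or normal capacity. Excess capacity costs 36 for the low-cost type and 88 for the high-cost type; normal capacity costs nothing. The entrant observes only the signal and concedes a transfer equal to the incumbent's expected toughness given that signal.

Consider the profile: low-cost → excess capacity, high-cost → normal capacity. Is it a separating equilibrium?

Yes

Under separation the entrant infers type exactly: excess capacity → low-cost (pays 101), normal capacity → high-cost (pays 26).
Low-cost: excess capacity gives 101 − 36 = 65; normal capacity gives 26 − 0 = 26. No deviation. ✓
High-cost: normal capacity gives 26 − 0 = 26; excess capacity gives 101 − 88 = 13. No deviation. ✓
Both incentive constraints hold.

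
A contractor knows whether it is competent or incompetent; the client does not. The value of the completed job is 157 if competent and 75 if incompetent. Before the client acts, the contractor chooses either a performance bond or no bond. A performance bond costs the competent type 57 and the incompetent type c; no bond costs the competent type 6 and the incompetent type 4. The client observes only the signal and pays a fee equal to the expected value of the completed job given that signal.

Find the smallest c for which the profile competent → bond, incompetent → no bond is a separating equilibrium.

86

Under separation: bond → competent (pays 157); no bond → incompetent (pays 75).
Competent: 157 − 57 = 100 ≥ 75 − 6 = 69. Holds regardless of c. ✓
Incompetent: 75 − 4 ≥ 157 − c, so c ≥ 157 − 71 = 86.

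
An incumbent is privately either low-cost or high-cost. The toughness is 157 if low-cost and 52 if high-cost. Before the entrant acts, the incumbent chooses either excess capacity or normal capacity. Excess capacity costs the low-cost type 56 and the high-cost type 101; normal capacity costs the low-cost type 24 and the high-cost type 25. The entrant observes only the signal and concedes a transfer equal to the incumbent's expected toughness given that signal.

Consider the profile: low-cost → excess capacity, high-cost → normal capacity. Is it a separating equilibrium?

If types separate, excess capacity earns payment 157 and normal capacity earns 52.
Low-cost: excess capacity gives 157 − 56 = 101; normal capacity gives 52 − 24 = 28. No deviation. ✓
High-cost: normal capacity gives 52 − 25 = 27; excess capacity gives 157 − 101 = 56. Would deviate. ✗

No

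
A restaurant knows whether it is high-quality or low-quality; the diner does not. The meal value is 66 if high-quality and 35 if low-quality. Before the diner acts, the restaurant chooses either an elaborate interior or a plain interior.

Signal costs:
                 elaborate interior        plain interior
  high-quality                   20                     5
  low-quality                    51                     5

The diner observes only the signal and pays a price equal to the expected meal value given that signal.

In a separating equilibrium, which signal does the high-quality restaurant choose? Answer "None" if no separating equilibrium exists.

elaborate interior

Try high-quality → elaborate interior, low-quality → plain interior:
  If types separate, elaborate interior earns payment 66 and plain interior earns 35.
  High-quality: elaborate interior gives 66 − 20 = 46; plain interior gives 35 − 5 = 30. No deviation. ✓
  Low-quality: plain interior gives 35 − 5 = 30; elaborate interior gives 66 − 51 = 15. No deviation. ✓
Both hold — the high-quality type sends elaborate interior.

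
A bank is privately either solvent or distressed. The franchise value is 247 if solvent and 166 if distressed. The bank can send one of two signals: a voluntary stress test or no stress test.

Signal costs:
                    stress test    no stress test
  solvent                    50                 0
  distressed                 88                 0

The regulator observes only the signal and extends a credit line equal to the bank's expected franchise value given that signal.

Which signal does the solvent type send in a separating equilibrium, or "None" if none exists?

stress test

Try solvent → stress test, distressed → no stress test:
  If types separate, stress test earns payment 247 and no stress test earns 166.
  Solvent: stress test gives 247 − 50 = 197; no stress test gives 166 − 0 = 166. No deviation. ✓
  Distressed: no stress test gives 166 − 0 = 166; stress test gives 247 − 88 = 159. No deviation. ✓
Both hold — the solvent type sends stress test.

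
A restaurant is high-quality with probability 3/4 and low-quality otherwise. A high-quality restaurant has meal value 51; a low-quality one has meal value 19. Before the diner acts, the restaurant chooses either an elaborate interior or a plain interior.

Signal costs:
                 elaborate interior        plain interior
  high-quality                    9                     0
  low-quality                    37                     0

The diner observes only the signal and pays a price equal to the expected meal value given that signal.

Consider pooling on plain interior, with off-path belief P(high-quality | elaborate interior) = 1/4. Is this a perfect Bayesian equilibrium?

Yes

At the pooled signal (plain interior) the diner holds the prior 3/4 and pays 3/4·51 + 1/4·19 = 43. Off-path (elaborate interior) belief 1/4 gives 1/4·51 + 3/4·19 = 27.
High-quality: plain interior gives 43 − 0 = 43; elaborate interior gives 27 − 9 = 18. Stays. ✓
Low-quality: plain interior gives 43 − 0 = 43; elaborate interior gives 27 − 37 = -10. Stays. ✓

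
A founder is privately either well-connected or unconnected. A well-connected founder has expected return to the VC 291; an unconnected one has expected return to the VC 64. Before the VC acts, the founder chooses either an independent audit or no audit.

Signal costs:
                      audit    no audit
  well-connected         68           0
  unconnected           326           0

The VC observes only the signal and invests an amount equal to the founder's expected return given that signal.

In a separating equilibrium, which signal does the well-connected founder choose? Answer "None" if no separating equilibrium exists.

Try well-connected → audit, unconnected → no audit:
  Under separation the VC infers type exactly: audit → well-connected (pays 291), no audit → unconnected (pays 64).
  Well-connected: audit gives 291 − 68 = 223; no audit gives 64 − 0 = 64. No deviation. ✓
  Unconnected: no audit gives 64 − 0 = 64; audit gives 291 − 326 = -35. No deviation. ✓
Both hold — the well-connected type sends audit.

audit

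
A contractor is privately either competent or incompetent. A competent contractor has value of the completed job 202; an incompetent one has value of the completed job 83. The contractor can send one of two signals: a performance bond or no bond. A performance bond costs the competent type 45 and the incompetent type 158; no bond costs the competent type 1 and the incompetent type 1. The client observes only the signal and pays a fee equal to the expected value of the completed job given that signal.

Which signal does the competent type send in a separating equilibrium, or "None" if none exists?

bond

Try competent → bond, incompetent → no bond:
  Under separation the client infers type exactly: bond → competent (pays 202), no bond → incompetent (pays 83).
  Competent: bond gives 202 − 45 = 157; no bond gives 83 − 1 = 82. No deviation. ✓
  Incompetent: no bond gives 83 − 1 = 82; bond gives 202 − 158 = 44. No deviation. ✓
Both hold — the competent type sends bond.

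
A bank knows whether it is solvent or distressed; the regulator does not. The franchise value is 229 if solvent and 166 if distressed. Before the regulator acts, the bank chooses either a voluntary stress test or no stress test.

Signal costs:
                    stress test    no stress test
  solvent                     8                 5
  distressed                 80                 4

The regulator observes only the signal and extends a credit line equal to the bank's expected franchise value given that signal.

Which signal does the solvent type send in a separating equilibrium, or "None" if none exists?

Try solvent → stress test, distressed → no stress test:
  If types separate, stress test earns payment 229 and no stress test earns 166.
  Solvent: stress test gives 229 − 8 = 221; no stress test gives 166 − 5 = 161. No deviation. ✓
  Distressed: no stress test gives 166 − 4 = 162; stress test gives 229 − 80 = 149. No deviation. ✓
Both hold — the solvent type sends stress test.

stress test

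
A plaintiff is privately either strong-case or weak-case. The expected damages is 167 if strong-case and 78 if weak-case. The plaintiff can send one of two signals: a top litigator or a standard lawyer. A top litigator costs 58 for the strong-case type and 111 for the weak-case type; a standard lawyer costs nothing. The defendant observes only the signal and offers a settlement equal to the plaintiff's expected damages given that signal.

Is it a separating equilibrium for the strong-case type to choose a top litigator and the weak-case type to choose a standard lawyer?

If types separate, top litigator earns payment 167 and standard lawyer earns 78.
Strong-case: top litigator gives 167 − 58 = 109; standard lawyer gives 78 − 0 = 78. No deviation. ✓
Weak-case: standard lawyer gives 78 − 0 = 78; top litigator gives 167 − 111 = 56. No deviation. ✓
Neither type gains from mimicking the other.

Yes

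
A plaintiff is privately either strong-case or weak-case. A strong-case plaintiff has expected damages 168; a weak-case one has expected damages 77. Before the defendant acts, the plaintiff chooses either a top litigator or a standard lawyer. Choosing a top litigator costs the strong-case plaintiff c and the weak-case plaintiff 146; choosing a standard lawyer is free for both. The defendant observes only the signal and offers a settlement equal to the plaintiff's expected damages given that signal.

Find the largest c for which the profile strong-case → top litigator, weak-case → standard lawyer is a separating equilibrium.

91

Under separation: top litigator → strong-case (pays 168); standard lawyer → weak-case (pays 77).
Weak-case: 77 − 0 = 77 ≥ 168 − 146 = 22. Holds regardless of c. ✓
Strong-case: 168 − c ≥ 77 − 0, so c ≤ 168 − 77 = 91.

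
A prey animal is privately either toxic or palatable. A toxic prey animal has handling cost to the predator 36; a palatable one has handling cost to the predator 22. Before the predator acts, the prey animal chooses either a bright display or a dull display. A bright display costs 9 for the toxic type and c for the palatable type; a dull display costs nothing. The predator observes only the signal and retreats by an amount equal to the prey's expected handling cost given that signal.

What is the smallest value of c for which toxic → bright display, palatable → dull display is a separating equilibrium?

14

Under separation: bright display → toxic (pays 36); dull display → palatable (pays 22).
Toxic: 36 − 9 = 27 ≥ 22 − 0 = 22. Holds regardless of c. ✓
Palatable: 22 − 0 ≥ 36 − c, so c ≥ 36 − 22 = 14.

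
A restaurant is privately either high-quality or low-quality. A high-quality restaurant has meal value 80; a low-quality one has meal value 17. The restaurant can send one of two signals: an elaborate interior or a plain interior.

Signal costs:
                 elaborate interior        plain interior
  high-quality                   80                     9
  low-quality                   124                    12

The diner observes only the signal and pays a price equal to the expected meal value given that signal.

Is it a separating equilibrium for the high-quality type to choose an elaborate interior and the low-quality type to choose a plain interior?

Under separation the diner infers type exactly: elaborate interior → high-quality (pays 80), plain interior → low-quality (pays 17).
High-quality: elaborate interior gives 80 − 80 = 0; plain interior gives 17 − 9 = 8. Would deviate. ✗
Low-quality: plain interior gives 17 − 12 = 5; elaborate interior gives 80 − 124 = -44. No deviation. ✓

No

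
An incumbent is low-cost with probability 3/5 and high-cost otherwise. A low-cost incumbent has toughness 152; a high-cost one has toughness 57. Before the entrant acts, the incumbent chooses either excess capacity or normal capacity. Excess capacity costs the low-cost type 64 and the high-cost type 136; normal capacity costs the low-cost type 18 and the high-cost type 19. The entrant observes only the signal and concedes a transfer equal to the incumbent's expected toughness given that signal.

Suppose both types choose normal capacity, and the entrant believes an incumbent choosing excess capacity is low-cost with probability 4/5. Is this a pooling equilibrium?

Yes

At the pooled signal (normal capacity) the entrant holds the prior 3/5 and pays 3/5·152 + 2/5·57 = 114. Off-path (excess capacity) belief 4/5 gives 4/5·152 + 1/5·57 = 133.
Low-cost: normal capacity gives 114 − 18 = 96; excess capacity gives 133 − 64 = 69. Stays. ✓
High-cost: normal capacity gives 114 − 19 = 95; excess capacity gives 133 − 136 = -3. Stays. ✓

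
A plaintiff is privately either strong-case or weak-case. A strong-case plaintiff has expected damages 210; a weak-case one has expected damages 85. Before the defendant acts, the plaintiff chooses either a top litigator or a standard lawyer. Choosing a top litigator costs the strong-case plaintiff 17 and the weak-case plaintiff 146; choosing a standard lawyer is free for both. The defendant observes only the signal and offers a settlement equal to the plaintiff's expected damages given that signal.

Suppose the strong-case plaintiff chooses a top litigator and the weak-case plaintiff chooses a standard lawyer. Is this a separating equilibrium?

Yes

Under separation the defendant infers type exactly: top litigator → strong-case (pays 210), standard lawyer → weak-case (pays 85).
Strong-case: top litigator gives 210 − 17 = 193; standard lawyer gives 85 − 0 = 85. No deviation. ✓
Weak-case: standard lawyer gives 85 − 0 = 85; top litigator gives 210 − 146 = 64. No deviation. ✓
Both incentive constraints hold.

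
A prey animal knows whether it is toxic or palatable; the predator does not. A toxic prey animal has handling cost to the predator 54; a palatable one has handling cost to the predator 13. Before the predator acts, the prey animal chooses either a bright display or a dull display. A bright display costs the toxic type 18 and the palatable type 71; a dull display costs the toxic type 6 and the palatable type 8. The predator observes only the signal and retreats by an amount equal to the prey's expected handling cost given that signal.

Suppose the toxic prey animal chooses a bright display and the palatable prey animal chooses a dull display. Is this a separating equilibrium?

If types separate, bright display earns payment 54 and dull display earns 13.
Toxic: bright display gives 54 − 18 = 36; dull display gives 13 − 6 = 7. No deviation. ✓
Palatable: dull display gives 13 − 8 = 5; bright display gives 54 − 71 = -17. No deviation. ✓
Neither type gains from mimicking the other.

Yes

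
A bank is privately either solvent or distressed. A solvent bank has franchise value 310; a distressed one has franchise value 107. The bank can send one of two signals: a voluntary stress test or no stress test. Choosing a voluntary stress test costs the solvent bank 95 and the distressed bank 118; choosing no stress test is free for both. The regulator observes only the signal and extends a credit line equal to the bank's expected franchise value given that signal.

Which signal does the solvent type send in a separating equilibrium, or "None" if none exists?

Try solvent → stress test, distressed → no stress test:
  If types separate, stress test earns payment 310 and no stress test earns 107.
  Solvent: stress test gives 310 − 95 = 215; no stress test gives 107 − 0 = 107. No deviation. ✓
  Distressed: no stress test gives 107 − 0 = 107; stress test gives 310 − 118 = 192. Would deviate. ✗
Try solvent → no stress test, distressed → stress test:
  If types separate, no stress test earns payment 310 and stress test earns 107.
  Solvent: no stress test gives 310 − 0 = 310; stress test gives 107 − 95 = 12. No deviation. ✓
  Distressed: stress test gives 107 − 118 = -11; no stress test gives 310 − 0 = 310. Would deviate. ✗
Neither assignment is incentive-compatible.

None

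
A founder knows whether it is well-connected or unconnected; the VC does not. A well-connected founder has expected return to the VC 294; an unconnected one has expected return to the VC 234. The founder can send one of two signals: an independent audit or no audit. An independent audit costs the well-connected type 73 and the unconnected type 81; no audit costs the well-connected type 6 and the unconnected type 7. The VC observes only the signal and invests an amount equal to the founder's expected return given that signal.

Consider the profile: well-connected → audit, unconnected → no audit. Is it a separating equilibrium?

Under separation the VC infers type exactly: audit → well-connected (pays 294), no audit → unconnected (pays 234).
Well-connected: audit gives 294 − 73 = 221; no audit gives 234 − 6 = 228. Would deviate. ✗
Unconnected: no audit gives 234 − 7 = 227; audit gives 294 − 81 = 213. No deviation. ✓

No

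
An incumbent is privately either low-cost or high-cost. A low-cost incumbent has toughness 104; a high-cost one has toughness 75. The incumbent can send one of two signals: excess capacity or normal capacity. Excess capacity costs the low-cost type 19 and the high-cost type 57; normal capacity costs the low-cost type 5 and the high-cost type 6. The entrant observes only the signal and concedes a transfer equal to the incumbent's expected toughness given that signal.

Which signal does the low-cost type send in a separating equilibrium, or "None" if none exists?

excess capacity

Try low-cost → excess capacity, high-cost → normal capacity:
  If types separate, excess capacity earns payment 104 and normal capacity earns 75.
  Low-cost: excess capacity gives 104 − 19 = 85; normal capacity gives 75 − 5 = 70. No deviation. ✓
  High-cost: normal capacity gives 75 − 6 = 69; excess capacity gives 104 − 57 = 47. No deviation. ✓
Both hold — the low-cost type sends excess capacity.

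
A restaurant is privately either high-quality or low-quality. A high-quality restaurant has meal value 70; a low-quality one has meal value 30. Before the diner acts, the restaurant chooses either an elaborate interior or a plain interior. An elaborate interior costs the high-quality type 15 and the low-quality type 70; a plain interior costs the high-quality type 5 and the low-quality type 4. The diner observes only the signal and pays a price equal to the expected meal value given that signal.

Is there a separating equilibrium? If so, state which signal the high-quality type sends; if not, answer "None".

Try high-quality → elaborate interior, low-quality → plain interior:
  If types separate, elaborate interior earns payment 70 and plain interior earns 30.
  High-quality: elaborate interior gives 70 − 15 = 55; plain interior gives 30 − 5 = 25. No deviation. ✓
  Low-quality: plain interior gives 30 − 4 = 26; elaborate interior gives 70 − 70 = 0. No deviation. ✓
Both hold — the high-quality type sends elaborate interior.

elaborate interior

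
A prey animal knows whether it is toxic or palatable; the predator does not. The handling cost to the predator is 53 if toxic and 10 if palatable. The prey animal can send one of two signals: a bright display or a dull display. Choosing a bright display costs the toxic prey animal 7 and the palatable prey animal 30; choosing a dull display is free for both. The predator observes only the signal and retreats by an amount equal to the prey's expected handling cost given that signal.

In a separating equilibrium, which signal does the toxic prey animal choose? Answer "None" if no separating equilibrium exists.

Try toxic → bright display, palatable → dull display:
  Under separation the predator infers type exactly: bright display → toxic (pays 53), dull display → palatable (pays 10).
  Toxic: bright display gives 53 − 7 = 46; dull display gives 10 − 0 = 10. No deviation. ✓
  Palatable: dull display gives 10 − 0 = 10; bright display gives 53 − 30 = 23. Would deviate. ✗
Try toxic → dull display, palatable → bright display:
  Under separation the predator infers type exactly: dull display → toxic (pays 53), bright display → palatable (pays 10).
  Toxic: dull display gives 53 − 0 = 53; bright display gives 10 − 7 = 3. No deviation. ✓
  Palatable: bright display gives 10 − 30 = -20; dull display gives 53 − 0 = 53. Would deviate. ✗
Neither assignment is incentive-compatible.

None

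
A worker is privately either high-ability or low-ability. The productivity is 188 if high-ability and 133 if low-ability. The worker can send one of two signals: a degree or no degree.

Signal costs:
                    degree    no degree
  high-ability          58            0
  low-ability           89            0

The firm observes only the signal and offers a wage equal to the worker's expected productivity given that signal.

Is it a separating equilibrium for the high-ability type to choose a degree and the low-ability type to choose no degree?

If types separate, degree earns payment 188 and no degree earns 133.
High-ability: degree gives 188 − 58 = 130; no degree gives 133 − 0 = 133. Would deviate. ✗
Low-ability: no degree gives 133 − 0 = 133; degree gives 188 − 89 = 99. No deviation. ✓

No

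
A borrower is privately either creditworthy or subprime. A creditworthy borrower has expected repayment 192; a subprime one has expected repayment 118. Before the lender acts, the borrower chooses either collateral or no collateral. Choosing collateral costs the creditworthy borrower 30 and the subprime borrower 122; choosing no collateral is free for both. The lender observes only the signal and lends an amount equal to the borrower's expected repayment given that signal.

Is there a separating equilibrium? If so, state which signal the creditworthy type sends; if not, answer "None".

Try creditworthy → collateral, subprime → no collateral:
  Under separation the lender infers type exactly: collateral → creditworthy (pays 192), no collateral → subprime (pays 118).
  Creditworthy: collateral gives 192 − 30 = 162; no collateral gives 118 − 0 = 118. No deviation. ✓
  Subprime: no collateral gives 118 − 0 = 118; collateral gives 192 − 122 = 70. No deviation. ✓
Both hold — the creditworthy type sends collateral.

collateral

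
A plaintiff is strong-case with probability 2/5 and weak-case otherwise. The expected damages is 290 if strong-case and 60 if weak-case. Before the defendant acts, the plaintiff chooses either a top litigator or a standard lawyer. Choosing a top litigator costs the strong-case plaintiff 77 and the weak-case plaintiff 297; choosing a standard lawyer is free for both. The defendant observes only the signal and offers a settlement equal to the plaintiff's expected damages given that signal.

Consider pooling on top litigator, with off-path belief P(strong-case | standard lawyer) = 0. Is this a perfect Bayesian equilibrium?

At the pooled signal (top litigator) the defendant holds the prior 2/5 and pays 2/5·290 + 3/5·60 = 152. Off-path (standard lawyer) belief 0 gives 0·290 + 1·60 = 60.
Strong-case: top litigator gives 152 − 77 = 75; standard lawyer gives 60 − 0 = 60. Stays. ✓
Weak-case: top litigator gives 152 − 297 = -145; standard lawyer gives 60 − 0 = 60. Deviates. ✗

No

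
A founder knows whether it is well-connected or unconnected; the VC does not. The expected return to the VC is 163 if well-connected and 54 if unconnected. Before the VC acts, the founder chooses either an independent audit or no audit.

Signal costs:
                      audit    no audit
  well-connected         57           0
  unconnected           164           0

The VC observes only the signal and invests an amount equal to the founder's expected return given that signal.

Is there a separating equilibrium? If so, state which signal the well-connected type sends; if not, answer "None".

Try well-connected → audit, unconnected → no audit:
  If types separate, audit earns payment 163 and no audit earns 54.
  Well-connected: audit gives 163 − 57 = 106; no audit gives 54 − 0 = 54. No deviation. ✓
  Unconnected: no audit gives 54 − 0 = 54; audit gives 163 − 164 = -1. No deviation. ✓
Both hold — the well-connected type sends audit.

audit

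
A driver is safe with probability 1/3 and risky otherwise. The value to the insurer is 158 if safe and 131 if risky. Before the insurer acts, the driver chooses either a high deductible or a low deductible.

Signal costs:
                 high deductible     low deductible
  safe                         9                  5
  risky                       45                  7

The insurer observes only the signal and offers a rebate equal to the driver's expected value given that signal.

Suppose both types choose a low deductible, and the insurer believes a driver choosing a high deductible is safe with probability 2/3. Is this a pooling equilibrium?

No

On the equilibrium path (low deductible) the insurer holds the prior 1/3 and pays 1/3·158 + 2/3·131 = 140. Off-path (high deductible) belief 2/3 gives 2/3·158 + 1/3·131 = 149.
Safe: low deductible gives 140 − 5 = 135; high deductible gives 149 − 9 = 140. Deviates. ✗
Risky: low deductible gives 140 − 7 = 133; high deductible gives 149 − 45 = 104. Stays. ✓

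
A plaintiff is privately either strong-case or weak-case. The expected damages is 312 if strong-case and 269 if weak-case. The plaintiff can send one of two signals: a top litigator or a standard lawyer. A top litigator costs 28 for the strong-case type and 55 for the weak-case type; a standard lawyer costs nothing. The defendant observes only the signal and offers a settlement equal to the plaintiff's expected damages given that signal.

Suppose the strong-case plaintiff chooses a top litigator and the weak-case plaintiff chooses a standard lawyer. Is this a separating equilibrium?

If types separate, top litigator earns payment 312 and standard lawyer earns 269.
Strong-case: top litigator gives 312 − 28 = 284; standard lawyer gives 269 − 0 = 269. No deviation. ✓
Weak-case: standard lawyer gives 269 − 0 = 269; top litigator gives 312 − 55 = 257. No deviation. ✓
Neither type gains from mimicking the other.

Yes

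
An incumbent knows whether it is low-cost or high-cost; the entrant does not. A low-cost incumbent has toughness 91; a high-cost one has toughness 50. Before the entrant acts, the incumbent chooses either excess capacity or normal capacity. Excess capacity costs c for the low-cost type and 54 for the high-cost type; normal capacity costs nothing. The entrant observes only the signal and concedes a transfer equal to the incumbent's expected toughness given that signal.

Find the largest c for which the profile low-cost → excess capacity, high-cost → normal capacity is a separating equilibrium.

41

Under separation: excess capacity → low-cost (pays 91); normal capacity → high-cost (pays 50).
High-cost: 50 − 0 = 50 ≥ 91 − 54 = 37. Holds regardless of c. ✓
Low-cost: 91 − c ≥ 50 − 0, so c ≤ 91 − 50 = 41.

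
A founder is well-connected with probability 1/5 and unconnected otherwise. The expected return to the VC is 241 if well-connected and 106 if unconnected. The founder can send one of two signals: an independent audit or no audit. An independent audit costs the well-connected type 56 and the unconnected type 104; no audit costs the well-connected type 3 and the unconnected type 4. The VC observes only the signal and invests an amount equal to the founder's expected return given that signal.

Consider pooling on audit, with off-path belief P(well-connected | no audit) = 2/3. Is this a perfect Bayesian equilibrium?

At the pooled signal (audit) the VC holds the prior 1/5 and pays 1/5·241 + 4/5·106 = 133. Off-path (no audit) belief 2/3 gives 2/3·241 + 1/3·106 = 196.
Well-connected: audit gives 133 − 56 = 77; no audit gives 196 − 3 = 193. Deviates. ✗
Unconnected: audit gives 133 − 104 = 29; no audit gives 196 − 4 = 192. Deviates. ✗

No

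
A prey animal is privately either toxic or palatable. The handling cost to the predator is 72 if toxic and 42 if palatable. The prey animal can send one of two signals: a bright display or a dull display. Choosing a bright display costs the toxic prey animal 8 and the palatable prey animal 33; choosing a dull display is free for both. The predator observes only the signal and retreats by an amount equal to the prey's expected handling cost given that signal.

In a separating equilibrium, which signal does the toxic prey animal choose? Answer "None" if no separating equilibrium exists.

Try toxic → bright display, palatable → dull display:
  If types separate, bright display earns payment 72 and dull display earns 42.
  Toxic: bright display gives 72 − 8 = 64; dull display gives 42 − 0 = 42. No deviation. ✓
  Palatable: dull display gives 42 − 0 = 42; bright display gives 72 − 33 = 39. No deviation. ✓
Both hold — the toxic type sends bright display.

bright display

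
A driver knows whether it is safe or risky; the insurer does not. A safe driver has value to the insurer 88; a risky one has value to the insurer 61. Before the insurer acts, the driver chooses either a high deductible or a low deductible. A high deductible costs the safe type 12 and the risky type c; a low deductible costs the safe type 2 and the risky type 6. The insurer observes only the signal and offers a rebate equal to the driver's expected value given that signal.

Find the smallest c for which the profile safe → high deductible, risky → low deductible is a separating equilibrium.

33

Under separation: high deductible → safe (pays 88); low deductible → risky (pays 61).
Safe: 88 − 12 = 76 ≥ 61 − 2 = 59. Holds regardless of c. ✓
Risky: 61 − 6 ≥ 88 − c, so c ≥ 88 − 55 = 33.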